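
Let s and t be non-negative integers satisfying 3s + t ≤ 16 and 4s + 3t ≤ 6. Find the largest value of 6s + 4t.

8

(s,t)=(0,2): 3·0+1·2=2≤16, 4·0+3·2=6≤6, objective 8.
(s,t)=(1,0): 3·1+1·0=3≤16, 4·1+3·0=4≤6, objective 6.
(s,t)=(0,1): 3·0+1·1=1≤16, 4·0+3·1=3≤6, objective 4.
Maximum is 8 at (s,t)=(0,2).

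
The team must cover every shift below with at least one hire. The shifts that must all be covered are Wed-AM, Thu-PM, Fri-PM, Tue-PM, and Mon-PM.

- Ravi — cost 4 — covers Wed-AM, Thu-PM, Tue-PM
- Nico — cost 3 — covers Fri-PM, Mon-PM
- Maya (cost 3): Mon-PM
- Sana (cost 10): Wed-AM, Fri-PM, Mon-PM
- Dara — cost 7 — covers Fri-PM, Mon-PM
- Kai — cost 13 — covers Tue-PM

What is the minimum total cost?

Choose Ravi and Nico: together they cover Wed-AM, Thu-PM, Fri-PM, Tue-PM, Mon-PM — every shift.
Total cost: 4 + 3 = 7.
No cover costs less than 7.

7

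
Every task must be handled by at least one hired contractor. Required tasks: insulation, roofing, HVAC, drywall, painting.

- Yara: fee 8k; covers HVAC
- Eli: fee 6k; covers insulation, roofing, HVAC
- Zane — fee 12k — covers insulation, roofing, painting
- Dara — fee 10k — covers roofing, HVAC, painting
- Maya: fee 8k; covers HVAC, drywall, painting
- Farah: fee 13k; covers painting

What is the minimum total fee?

Choose Eli and Maya: together they cover insulation, roofing, HVAC, drywall, painting — every task.
Total fee: 6 + 8 = 14.
No cover costs less than 14.

14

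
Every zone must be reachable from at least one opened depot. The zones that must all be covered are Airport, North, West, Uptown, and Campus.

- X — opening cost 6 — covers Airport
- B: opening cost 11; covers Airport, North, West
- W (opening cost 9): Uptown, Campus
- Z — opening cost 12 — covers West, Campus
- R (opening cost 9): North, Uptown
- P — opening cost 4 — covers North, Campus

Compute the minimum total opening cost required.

The greedy cost-per-new-zone heuristic would pick P, B, and W for 24, but a cheaper cover exists.
Choose B and W: together they cover Airport, North, West, Uptown, Campus — every zone.
Total opening cost: 11 + 9 = 20.
No cover costs less than 20.

20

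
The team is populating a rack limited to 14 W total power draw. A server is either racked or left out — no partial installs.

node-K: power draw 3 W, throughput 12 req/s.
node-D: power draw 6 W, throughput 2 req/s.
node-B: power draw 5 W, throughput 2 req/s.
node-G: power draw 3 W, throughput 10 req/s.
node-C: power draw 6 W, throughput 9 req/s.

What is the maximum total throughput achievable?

31

Allowing fractional choices, the relaxed optimum would be about 31.8, but servers are indivisible.
node-K + node-B + node-G: power draw 3 + 5 + 3 = 11 ≤ 14, throughput 12 + 2 + 10 = 24.
node-K + node-D + node-G: power draw 3 + 6 + 3 = 12 ≤ 14, throughput 12 + 2 + 10 = 24.
node-K + node-G + node-C: power draw 3 + 3 + 6 = 12 ≤ 14, throughput 12 + 10 + 9 = 31.
Best is node-K, node-G, and node-C with total throughput 31.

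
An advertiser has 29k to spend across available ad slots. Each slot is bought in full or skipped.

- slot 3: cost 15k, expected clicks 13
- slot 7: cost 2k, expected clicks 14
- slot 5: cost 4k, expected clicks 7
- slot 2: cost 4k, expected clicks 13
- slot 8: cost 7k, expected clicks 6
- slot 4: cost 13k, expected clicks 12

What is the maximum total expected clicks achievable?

47

slot 3 + slot 7 + slot 5 + slot 2: cost 15 + 2 + 4 + 4 = 25 ≤ 29, expected clicks 13 + 14 + 7 + 13 = 47.
slot 7 + slot 5 + slot 2 + slot 4: cost 2 + 4 + 4 + 13 = 23 ≤ 29, expected clicks 14 + 7 + 13 + 12 = 46.
Best is slot 3, slot 7, slot 5, and slot 2 with total expected clicks 47.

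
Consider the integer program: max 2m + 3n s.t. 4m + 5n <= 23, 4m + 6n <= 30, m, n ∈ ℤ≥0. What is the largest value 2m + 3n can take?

(m,n)=(2,3): 4·2+5·3=23≤23, 4·2+6·3=26≤30, objective 13.
(m,n)=(0,4): 4·0+5·4=20≤23, 4·0+6·4=24≤30, objective 12.
(m,n)=(3,2): 4·3+5·2=22≤23, 4·3+6·2=24≤30, objective 12.
(m,n)=(1,3): 4·1+5·3=19≤23, 4·1+6·3=22≤30, objective 11.
Maximum is 13 at (m,n)=(2,3).

13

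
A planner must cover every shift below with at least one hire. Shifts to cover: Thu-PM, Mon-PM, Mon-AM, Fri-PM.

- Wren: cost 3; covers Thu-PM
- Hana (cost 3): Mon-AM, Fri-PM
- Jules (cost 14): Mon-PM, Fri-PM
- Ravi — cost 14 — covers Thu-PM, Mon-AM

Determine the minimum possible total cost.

20

Choose Wren, Hana, and Jules: together they cover Thu-PM, Mon-PM, Mon-AM, Fri-PM — every shift.
Total cost: 3 + 3 + 14 = 20.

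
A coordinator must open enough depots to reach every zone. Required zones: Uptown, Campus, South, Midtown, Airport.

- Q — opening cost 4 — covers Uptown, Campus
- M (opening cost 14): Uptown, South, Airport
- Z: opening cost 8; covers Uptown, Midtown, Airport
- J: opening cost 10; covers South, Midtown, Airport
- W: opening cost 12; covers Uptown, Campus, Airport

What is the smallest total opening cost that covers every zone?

Choose Q and J: together they cover Uptown, Campus, South, Midtown, Airport — every zone.
Total opening cost: 4 + 10 = 14.

14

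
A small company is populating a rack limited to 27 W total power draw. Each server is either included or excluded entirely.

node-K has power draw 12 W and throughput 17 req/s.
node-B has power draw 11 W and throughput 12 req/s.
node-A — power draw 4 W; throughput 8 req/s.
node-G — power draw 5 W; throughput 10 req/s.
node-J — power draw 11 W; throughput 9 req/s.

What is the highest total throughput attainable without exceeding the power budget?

Treat it as a binary knapsack problem.
Allowing fractional choices, the relaxed optimum would be about 41.5, but servers are indivisible.
node-K + node-B + node-A: power draw 12 + 11 + 4 = 27 ≤ 27, throughput 17 + 12 + 8 = 37.
node-K + node-A + node-G: power draw 12 + 4 + 5 = 21 ≤ 27, throughput 17 + 8 + 10 = 35.
Best is node-K, node-B, and node-A with total throughput 37.

37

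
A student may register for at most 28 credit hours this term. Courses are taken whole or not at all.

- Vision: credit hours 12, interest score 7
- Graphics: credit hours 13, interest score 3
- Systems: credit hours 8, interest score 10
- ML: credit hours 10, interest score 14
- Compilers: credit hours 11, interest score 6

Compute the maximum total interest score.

24

Allowing fractional choices, the relaxed optimum would be about 29.8, but courses are indivisible.
Systems + ML: credit hours 8 + 10 = 18 ≤ 28, interest score 10 + 14 = 24.
ML + Compilers: credit hours 10 + 11 = 21 ≤ 28, interest score 14 + 6 = 20.
Vision + ML: credit hours 12 + 10 = 22 ≤ 28, interest score 7 + 14 = 21.
Best is Systems and ML with total interest score 24.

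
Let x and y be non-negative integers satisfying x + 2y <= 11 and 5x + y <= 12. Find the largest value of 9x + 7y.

Relaxing integrality, the LP optimum is 46.44 at (x,y) = (1.44, 4.78), which is not an integer point.
(x,y)=(1,5): 1·1+2·5=11≤11, 5·1+1·5=10≤12, objective 44.
(x,y)=(1,4): 1·1+2·4=9≤11, 5·1+1·4=9≤12, objective 37.
The best lattice point is (1,5), giving 44.

44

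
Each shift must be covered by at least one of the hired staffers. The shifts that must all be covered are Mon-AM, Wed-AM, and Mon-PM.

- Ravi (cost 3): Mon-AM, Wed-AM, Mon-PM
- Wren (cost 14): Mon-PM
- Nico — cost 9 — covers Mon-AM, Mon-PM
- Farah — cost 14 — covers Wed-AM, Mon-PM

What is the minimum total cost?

Ravi alone covers Mon-AM, Wed-AM, Mon-PM — every shift.
Total cost: 3.
No cover costs less than 3.

3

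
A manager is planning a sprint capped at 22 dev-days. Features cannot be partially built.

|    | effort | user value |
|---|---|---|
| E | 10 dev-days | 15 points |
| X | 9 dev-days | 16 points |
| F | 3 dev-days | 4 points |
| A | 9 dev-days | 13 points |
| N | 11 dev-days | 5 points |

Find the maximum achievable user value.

35

Allowing fractional choices, the relaxed optimum would be about 35.3, but features are indivisible.
E + X + F: effort 10 + 9 + 3 = 22 ≤ 22, user value 15 + 16 + 4 = 35.
X + F + A: effort 9 + 3 + 9 = 21 ≤ 22, user value 16 + 4 + 13 = 33.
Best is E, X, and F with total user value 35.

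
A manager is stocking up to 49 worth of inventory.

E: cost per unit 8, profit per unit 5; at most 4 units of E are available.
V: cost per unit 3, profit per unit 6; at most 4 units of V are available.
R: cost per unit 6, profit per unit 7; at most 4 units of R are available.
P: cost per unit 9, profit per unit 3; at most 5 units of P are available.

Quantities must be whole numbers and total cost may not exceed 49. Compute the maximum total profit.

57

V has the best ratio (6/3); taking only V gives at most 4×6 = 24 (stopped by the supply cap of 4).
Mixing does better — 1×E, 4×V, and 4×R: cost 44 ≤ 49, profit 1·5 + 4·6 + 4·7 = 57.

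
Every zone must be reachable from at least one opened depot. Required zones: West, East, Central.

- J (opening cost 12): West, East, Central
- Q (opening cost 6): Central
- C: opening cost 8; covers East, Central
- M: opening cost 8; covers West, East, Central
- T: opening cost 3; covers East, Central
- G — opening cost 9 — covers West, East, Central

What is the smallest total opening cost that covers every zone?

8

This is an integer covering problem.
The greedy cost-per-new-zone heuristic would pick T and M for 11, but a cheaper cover exists.
M alone covers West, East, Central — every zone.
Total opening cost: 8.
No cover costs less than 8.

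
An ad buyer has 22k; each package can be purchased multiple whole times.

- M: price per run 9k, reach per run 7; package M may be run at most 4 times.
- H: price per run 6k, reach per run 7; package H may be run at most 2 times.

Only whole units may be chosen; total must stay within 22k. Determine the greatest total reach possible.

21

Take 1×M and 2×H: price 21 ≤ 22, reach 1·7 + 2·7 = 21.
H has the best ratio (7/6) and is taken to its limit of 2; remaining capacity is filled optimally with the others.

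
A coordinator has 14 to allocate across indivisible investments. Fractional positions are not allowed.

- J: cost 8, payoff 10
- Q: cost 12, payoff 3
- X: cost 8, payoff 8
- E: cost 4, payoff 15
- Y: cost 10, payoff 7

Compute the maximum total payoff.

Allowing fractional choices, the relaxed optimum would be about 27.0, but investments are indivisible.
X + E: cost 8 + 4 = 12 ≤ 14, payoff 8 + 15 = 23.
E + Y: cost 4 + 10 = 14 ≤ 14, payoff 15 + 7 = 22.
J + E: cost 8 + 4 = 12 ≤ 14, payoff 10 + 15 = 25.
Best is J and E with total payoff 25.

25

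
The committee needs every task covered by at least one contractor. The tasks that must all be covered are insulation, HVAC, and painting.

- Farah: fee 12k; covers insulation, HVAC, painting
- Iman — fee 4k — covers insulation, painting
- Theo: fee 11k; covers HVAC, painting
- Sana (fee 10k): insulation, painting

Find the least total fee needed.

12

The greedy cost-per-new-task heuristic would pick Iman and Theo for 15, but a cheaper cover exists.
Farah alone covers insulation, HVAC, painting — every task.
Total fee: 12.
No cover costs less than 12.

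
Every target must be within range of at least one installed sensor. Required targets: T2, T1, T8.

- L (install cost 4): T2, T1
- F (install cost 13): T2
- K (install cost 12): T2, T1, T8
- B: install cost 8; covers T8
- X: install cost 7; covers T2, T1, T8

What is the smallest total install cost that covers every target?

This is a weighted set-cover instance.
The greedy cost-per-new-target heuristic would pick L and X for 11, but a cheaper cover exists.
X alone covers T2, T1, T8 — every target.
Total install cost: 7.
No cover costs less than 7.

7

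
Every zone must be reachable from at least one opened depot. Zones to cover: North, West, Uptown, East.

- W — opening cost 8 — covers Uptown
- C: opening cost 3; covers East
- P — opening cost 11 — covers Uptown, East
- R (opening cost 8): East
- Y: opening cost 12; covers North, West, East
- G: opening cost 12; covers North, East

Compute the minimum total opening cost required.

20

The greedy cost-per-new-zone heuristic would pick C, Y, and W for 23, but a cheaper cover exists.
Choose W and Y: together they cover North, West, Uptown, East — every zone.
Total opening cost: 8 + 12 = 20.
No cover costs less than 20.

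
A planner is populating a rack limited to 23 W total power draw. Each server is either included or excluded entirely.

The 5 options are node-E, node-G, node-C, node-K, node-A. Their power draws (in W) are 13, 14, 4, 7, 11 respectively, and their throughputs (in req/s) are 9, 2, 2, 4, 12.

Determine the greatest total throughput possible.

Allowing fractional choices, the relaxed optimum would be about 20.3, but servers are indivisible.
node-K + node-A: power draw 7 + 11 = 18 ≤ 23, throughput 4 + 12 = 16.
node-C + node-K + node-A: power draw 4 + 7 + 11 = 22 ≤ 23, throughput 2 + 4 + 12 = 18.
node-C + node-A: power draw 4 + 11 = 15 ≤ 23, throughput 2 + 12 = 14.
Best is node-C, node-K, and node-A with total throughput 18.

18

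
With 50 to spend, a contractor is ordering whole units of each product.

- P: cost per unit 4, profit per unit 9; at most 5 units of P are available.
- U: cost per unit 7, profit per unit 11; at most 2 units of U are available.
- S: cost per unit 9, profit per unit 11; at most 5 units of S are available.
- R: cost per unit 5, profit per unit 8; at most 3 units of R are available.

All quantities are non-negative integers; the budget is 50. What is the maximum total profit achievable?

91

This is a bounded integer knapsack.
P has the best ratio (9/4); taking only P gives at most 5×9 = 45 (stopped by the supply cap of 5).
Mixing does better — 5×P, 2×U, and 3×R: cost 49 ≤ 50, profit 5·9 + 2·11 + 3·8 = 91.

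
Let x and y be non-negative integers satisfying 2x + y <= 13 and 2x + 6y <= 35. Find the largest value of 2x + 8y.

Relaxing integrality, the LP optimum is 46.67 at (x,y) = (0, 5.83), which is not an integer point.
(x,y)=(2,5): 2·2+1·5=9≤13, 2·2+6·5=34≤35, objective 44.
(x,y)=(1,5): 2·1+1·5=7≤13, 2·1+6·5=32≤35, objective 42.
(x,y)=(0,5): 2·0+1·5=5≤13, 2·0+6·5=30≤35, objective 40.
Maximum is 44 at (x,y)=(2,5).

44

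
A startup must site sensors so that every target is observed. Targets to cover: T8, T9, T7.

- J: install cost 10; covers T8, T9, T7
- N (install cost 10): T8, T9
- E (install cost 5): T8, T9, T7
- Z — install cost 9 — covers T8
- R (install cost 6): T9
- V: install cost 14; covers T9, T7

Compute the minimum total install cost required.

E alone covers T8, T9, T7 — every target.
Total install cost: 5.

5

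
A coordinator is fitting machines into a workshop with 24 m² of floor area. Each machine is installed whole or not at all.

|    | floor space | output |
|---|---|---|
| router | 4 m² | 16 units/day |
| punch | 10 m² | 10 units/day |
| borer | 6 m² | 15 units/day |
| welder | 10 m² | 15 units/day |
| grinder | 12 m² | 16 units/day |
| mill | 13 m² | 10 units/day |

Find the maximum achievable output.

Take router, borer, and grinder: floor space 4 + 6 + 12 = 22 ≤ 24, output 16 + 15 + 16 = 47.
No other feasible combination does better.

47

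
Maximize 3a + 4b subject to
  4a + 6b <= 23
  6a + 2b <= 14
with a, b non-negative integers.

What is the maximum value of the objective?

(a,b)=(1,3) is feasible, giving 15.
(a,b)=(0,3) is feasible, giving 12.
(a,b)=(1,2) is feasible, giving 11.
(a,b)=(2,1) is feasible, giving 10.
Maximum is 15 at (a,b)=(1,3).

15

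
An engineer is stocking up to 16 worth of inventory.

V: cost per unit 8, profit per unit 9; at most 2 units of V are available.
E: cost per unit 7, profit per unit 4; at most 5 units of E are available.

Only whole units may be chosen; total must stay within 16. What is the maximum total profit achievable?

This is a bounded integer knapsack.
V has the best ratio (9/8); taking only V gives at most 2×9 = 18 (stopped by the cost limit).
Optimal: 2×V: cost 16 ≤ 16, profit 2·9 = 18.

18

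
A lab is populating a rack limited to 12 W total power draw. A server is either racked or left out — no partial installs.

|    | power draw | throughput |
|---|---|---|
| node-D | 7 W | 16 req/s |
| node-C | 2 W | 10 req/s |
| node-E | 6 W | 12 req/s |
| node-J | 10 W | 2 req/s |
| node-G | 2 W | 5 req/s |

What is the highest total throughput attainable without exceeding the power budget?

31

node-D + node-C + node-G: power draw 7 + 2 + 2 = 11 ≤ 12, throughput 16 + 10 + 5 = 31.
node-D + node-C: power draw 7 + 2 = 9 ≤ 12, throughput 16 + 10 = 26.
node-C + node-E + node-G: power draw 2 + 6 + 2 = 10 ≤ 12, throughput 10 + 12 + 5 = 27.
Best is node-D, node-C, and node-G with total throughput 31.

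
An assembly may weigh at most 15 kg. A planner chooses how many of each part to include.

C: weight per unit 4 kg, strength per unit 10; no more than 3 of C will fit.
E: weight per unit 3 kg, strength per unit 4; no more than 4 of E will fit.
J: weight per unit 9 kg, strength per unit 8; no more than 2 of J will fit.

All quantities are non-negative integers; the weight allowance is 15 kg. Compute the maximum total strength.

This is a bounded integer knapsack.
Take 3×C and 1×E: weight 15 ≤ 15, strength 3·10 + 1·4 = 34.
C has the best ratio (10/4) and is taken to its limit of 3; remaining capacity is filled optimally with the others.

34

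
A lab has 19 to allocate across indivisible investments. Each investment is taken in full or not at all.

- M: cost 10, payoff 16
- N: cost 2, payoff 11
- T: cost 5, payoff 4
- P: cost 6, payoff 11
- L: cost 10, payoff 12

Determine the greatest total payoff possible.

38

Allowing fractional choices, the relaxed optimum would be about 39.2, but investments are indivisible.
N + P + L: cost 2 + 6 + 10 = 18 ≤ 19, payoff 11 + 11 + 12 = 34.
M + N + T: cost 10 + 2 + 5 = 17 ≤ 19, payoff 16 + 11 + 4 = 31.
M + N + P: cost 10 + 2 + 6 = 18 ≤ 19, payoff 16 + 11 + 11 = 38.
Best is M, N, and P with total payoff 38.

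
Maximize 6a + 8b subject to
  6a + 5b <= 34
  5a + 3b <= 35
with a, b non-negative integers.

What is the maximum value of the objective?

48

Relaxing integrality, the LP optimum is 54.40 at (a,b) = (0, 6.8), which is not an integer point.
(a,b)=(0,6): 6·0+5·6=30≤34, 5·0+3·6=18≤35, objective 48.
(a,b)=(1,5): 6·1+5·5=31≤34, 5·1+3·5=20≤35, objective 46.
No feasible integer point exceeds 48.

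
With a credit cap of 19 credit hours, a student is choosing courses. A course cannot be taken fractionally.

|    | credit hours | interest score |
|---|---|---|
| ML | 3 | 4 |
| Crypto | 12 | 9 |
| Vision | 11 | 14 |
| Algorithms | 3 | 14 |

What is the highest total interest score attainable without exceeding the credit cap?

32

Allowing fractional choices, the relaxed optimum would be about 33.5, but courses are indivisible.
Vision + Algorithms: credit hours 11 + 3 = 14 ≤ 19, interest score 14 + 14 = 28.
ML + Crypto + Algorithms: credit hours 3 + 12 + 3 = 18 ≤ 19, interest score 4 + 9 + 14 = 27.
ML + Vision + Algorithms: credit hours 3 + 11 + 3 = 17 ≤ 19, interest score 4 + 14 + 14 = 32.
Best is ML, Vision, and Algorithms with total interest score 32.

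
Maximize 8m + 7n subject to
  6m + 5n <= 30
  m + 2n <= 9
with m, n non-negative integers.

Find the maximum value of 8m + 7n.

40

(m,n)=(5,0): 6·5+5·0=30≤30, 1·5+2·0=5≤9, objective 40.
(m,n)=(4,1): 6·4+5·1=29≤30, 1·4+2·1=6≤9, objective 39.
No feasible integer point exceeds 40.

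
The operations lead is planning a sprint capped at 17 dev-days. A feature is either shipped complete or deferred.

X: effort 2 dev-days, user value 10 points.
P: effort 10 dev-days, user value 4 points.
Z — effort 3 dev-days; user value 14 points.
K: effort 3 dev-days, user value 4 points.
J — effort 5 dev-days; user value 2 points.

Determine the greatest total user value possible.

30

X + Z + K: effort 2 + 3 + 3 = 8 ≤ 17, user value 10 + 14 + 4 = 28.
X + Z + K + J: effort 2 + 3 + 3 + 5 = 13 ≤ 17, user value 10 + 14 + 4 + 2 = 30.
Best is X, Z, K, and J with total user value 30.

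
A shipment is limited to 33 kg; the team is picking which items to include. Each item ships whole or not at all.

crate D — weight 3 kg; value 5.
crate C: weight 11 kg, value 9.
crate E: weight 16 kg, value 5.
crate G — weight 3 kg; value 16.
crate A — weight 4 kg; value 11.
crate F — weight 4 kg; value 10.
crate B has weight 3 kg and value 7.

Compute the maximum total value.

58

Take crate D, crate C, crate G, crate A, crate F, and crate B: weight 3 + 11 + 3 + 4 + 4 + 3 = 28 ≤ 33, value 5 + 9 + 16 + 11 + 10 + 7 = 58.
No other feasible combination does better.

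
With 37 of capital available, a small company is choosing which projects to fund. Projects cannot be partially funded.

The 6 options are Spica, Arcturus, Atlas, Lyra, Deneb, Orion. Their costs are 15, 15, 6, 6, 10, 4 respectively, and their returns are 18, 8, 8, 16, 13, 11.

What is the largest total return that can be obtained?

58

Spica + Atlas + Lyra + Orion: cost 15 + 6 + 6 + 4 = 31 ≤ 37, return 18 + 8 + 16 + 11 = 53.
Spica + Atlas + Lyra + Deneb: cost 15 + 6 + 6 + 10 = 37 ≤ 37, return 18 + 8 + 16 + 13 = 55.
Spica + Lyra + Deneb + Orion: cost 15 + 6 + 10 + 4 = 35 ≤ 37, return 18 + 16 + 13 + 11 = 58.
Best is Spica, Lyra, Deneb, and Orion with total return 58.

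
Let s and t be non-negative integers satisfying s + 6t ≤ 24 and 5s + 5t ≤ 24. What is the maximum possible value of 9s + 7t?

36

(s,t)=(4,0) is feasible, giving 36.
(s,t)=(3,1) is feasible, giving 34.
No feasible integer point exceeds 36.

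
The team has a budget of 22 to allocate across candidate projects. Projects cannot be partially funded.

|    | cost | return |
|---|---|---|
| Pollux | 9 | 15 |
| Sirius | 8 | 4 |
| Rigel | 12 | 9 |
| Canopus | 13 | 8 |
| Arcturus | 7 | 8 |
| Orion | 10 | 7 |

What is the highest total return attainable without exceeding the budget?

Allowing fractional choices, the relaxed optimum would be about 27.5, but projects are indivisible.
Pollux + Canopus: cost 9 + 13 = 22 ≤ 22, return 15 + 8 = 23.
Pollux + Arcturus: cost 9 + 7 = 16 ≤ 22, return 15 + 8 = 23.
Pollux + Rigel: cost 9 + 12 = 21 ≤ 22, return 15 + 9 = 24.
Best is Pollux and Rigel with total return 24.

24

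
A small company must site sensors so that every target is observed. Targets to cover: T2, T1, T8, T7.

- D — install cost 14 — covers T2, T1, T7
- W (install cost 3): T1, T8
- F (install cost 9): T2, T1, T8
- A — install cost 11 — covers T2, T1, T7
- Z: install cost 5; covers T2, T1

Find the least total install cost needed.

This is a weighted set-cover instance.
Choose W and A: together they cover T2, T1, T8, T7 — every target.
Total install cost: 3 + 11 = 14.

14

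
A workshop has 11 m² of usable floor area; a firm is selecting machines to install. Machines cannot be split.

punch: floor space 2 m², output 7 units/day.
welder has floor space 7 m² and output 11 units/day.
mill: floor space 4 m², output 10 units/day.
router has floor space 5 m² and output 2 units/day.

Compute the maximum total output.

Take welder and mill: floor space 7 + 4 = 11 ≤ 11, output 11 + 10 = 21.
No other feasible combination does better.

21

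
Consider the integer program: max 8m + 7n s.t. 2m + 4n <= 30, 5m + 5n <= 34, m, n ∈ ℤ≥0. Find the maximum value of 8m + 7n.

48

Relaxing integrality, the LP optimum is 54.40 at (m,n) = (6.8, 0), which is not an integer point.
(m,n)=(6,0): 2·6+4·0=12≤30, 5·6+5·0=30≤34, objective 48.
(m,n)=(5,1): 2·5+4·1=14≤30, 5·5+5·1=30≤34, objective 47.
(m,n)=(5,0): 2·5+4·0=10≤30, 5·5+5·0=25≤34, objective 40.
Maximum is 48 at (m,n)=(6,0).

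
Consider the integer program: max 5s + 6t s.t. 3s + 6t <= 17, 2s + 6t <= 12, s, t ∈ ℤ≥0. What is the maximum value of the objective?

(s,t)=(5,0): 3·5+6·0=15≤17, 2·5+6·0=10≤12, objective 25.
(s,t)=(4,0): 3·4+6·0=12≤17, 2·4+6·0=8≤12, objective 20.
The best lattice point is (5,0), giving 25.

25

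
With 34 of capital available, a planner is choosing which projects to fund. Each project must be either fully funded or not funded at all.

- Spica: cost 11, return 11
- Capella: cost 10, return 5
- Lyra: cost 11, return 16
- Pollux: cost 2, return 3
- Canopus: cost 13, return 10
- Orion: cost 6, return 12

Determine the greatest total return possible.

Take Spica, Lyra, Pollux, and Orion: cost 11 + 11 + 2 + 6 = 30 ≤ 34, return 11 + 16 + 3 + 12 = 42.
No other feasible combination does better.

42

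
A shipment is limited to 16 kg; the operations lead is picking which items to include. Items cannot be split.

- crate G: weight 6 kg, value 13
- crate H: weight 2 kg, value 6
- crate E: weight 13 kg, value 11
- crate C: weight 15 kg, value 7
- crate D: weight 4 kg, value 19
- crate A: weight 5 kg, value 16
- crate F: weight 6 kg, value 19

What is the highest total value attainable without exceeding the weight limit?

crate D + crate A + crate F: weight 4 + 5 + 6 = 15 ≤ 16, value 19 + 16 + 19 = 54.
crate G + crate D + crate A: weight 6 + 4 + 5 = 15 ≤ 16, value 13 + 19 + 16 = 48.
crate G + crate D + crate F: weight 6 + 4 + 6 = 16 ≤ 16, value 13 + 19 + 19 = 51.
Best is crate D, crate A, and crate F with total value 54.

54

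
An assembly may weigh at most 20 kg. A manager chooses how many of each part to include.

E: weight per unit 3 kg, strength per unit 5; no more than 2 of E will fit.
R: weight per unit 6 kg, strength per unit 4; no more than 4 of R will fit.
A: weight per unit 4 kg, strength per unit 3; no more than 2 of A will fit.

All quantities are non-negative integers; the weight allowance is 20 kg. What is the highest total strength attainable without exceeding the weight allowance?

20

This is a bounded integer knapsack.
Take 2×E, 1×R, and 2×A: weight 20 ≤ 20, strength 2·5 + 1·4 + 2·3 = 20.
E has the best ratio (5/3) and is taken to its limit of 2; remaining capacity is filled optimally with the others.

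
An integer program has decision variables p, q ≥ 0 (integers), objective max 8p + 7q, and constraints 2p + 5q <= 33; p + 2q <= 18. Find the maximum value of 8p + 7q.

128

(p,q)=(16,0) is feasible, giving 128.
(p,q)=(15,0) is feasible, giving 120.
Maximum is 128 at (p,q)=(16,0).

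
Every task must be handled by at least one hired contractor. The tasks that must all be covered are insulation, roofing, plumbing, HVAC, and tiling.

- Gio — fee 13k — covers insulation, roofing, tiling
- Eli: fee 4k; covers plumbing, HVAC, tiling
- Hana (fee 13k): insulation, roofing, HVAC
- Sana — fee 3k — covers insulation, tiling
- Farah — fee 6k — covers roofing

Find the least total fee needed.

13

Choose Eli, Sana, and Farah: together they cover insulation, roofing, plumbing, HVAC, tiling — every task.
Total fee: 4 + 3 + 6 = 13.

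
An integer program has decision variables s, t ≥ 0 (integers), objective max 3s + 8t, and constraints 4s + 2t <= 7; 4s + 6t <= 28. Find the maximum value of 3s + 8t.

24

Relaxing integrality, the LP optimum is 28.00 at (s,t) = (0, 3.5), which is not an integer point.
(s,t)=(0,3) is feasible, giving 24.
(s,t)=(0,2) is feasible, giving 16.
The best lattice point is (0,3), giving 24.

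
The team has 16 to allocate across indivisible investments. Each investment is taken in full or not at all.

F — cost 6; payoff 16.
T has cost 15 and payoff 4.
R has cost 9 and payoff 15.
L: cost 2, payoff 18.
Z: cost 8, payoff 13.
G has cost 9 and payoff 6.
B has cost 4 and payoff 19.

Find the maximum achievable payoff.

Take F, L, and B: cost 6 + 2 + 4 = 12 ≤ 16, payoff 16 + 18 + 19 = 53.
No other feasible combination does better.

53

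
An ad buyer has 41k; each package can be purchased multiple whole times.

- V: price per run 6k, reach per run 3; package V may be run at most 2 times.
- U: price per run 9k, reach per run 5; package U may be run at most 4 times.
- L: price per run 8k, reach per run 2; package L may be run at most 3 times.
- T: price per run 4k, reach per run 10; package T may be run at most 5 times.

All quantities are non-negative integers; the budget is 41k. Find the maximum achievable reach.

61

2×U and 5×T: price 38 ≤ 41, reach 2·5 + 5·10 = 60.
2×V, 1×U, and 5×T: price 41 ≤ 41, reach 2·3 + 1·5 + 5·10 = 61.
Best is 61.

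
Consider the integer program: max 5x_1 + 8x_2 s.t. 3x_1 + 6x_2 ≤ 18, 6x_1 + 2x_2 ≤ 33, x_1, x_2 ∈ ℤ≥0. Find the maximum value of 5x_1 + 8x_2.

28

Relaxing integrality, the LP optimum is 29.40 at (x_1,x_2) = (5.4, 0.3), which is not an integer point.
(x_1,x_2)=(4,1): 3·4+6·1=18≤18, 6·4+2·1=26≤33, objective 28.
(x_1,x_2)=(5,0): 3·5+6·0=15≤18, 6·5+2·0=30≤33, objective 25.
(x_1,x_2)=(3,1): 3·3+6·1=15≤18, 6·3+2·1=20≤33, objective 23.
The best lattice point is (4,1), giving 28.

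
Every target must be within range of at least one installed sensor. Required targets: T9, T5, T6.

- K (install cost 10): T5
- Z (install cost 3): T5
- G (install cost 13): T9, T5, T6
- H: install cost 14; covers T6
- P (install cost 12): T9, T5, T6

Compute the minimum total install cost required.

P alone covers T9, T5, T6 — every target.
Total install cost: 12.

12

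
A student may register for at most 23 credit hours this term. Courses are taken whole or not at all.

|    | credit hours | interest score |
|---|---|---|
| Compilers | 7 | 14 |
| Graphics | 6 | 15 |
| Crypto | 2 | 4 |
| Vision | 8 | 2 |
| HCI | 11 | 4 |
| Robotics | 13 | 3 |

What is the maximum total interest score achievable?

Compilers + Graphics + Vision: credit hours 7 + 6 + 8 = 21 ≤ 23, interest score 14 + 15 + 2 = 31.
Compilers + Graphics + Crypto: credit hours 7 + 6 + 2 = 15 ≤ 23, interest score 14 + 15 + 4 = 33.
Compilers + Graphics + Crypto + Vision: credit hours 7 + 6 + 2 + 8 = 23 ≤ 23, interest score 14 + 15 + 4 + 2 = 35.
Best is Compilers, Graphics, Crypto, and Vision with total interest score 35.

35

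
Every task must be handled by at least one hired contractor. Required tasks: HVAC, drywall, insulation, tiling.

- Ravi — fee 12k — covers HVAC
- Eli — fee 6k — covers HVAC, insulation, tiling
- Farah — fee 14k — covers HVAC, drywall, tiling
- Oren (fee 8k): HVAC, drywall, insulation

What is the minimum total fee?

This is an integer covering problem.
Choose Eli and Oren: together they cover HVAC, drywall, insulation, tiling — every task.
Total fee: 6 + 8 = 14.

14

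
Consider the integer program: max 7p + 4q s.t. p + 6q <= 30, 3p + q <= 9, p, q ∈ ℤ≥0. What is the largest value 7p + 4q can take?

The continuous relaxation peaks at (1.41, 4.76) with value 28.94; rounding to a feasible lattice point costs some objective.
(p,q)=(2,3): 1·2+6·3=20≤30, 3·2+1·3=9≤9, objective 26.
(p,q)=(1,4): 1·1+6·4=25≤30, 3·1+1·4=7≤9, objective 23.
The best lattice point is (2,3), giving 26.

26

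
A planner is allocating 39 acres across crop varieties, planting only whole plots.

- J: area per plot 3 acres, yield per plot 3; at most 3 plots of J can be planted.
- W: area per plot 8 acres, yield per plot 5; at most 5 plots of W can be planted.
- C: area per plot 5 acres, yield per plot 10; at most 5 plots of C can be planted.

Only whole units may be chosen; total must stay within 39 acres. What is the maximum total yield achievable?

61

Take 2×J, 1×W, and 5×C: area 39 ≤ 39, yield 2·3 + 1·5 + 5·10 = 61.
C has the best ratio (10/5) and is taken to its limit of 5; remaining capacity is filled optimally with the others.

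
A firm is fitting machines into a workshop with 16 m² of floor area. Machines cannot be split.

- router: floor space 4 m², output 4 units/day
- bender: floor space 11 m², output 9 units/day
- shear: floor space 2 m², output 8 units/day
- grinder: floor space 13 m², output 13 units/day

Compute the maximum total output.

Allowing fractional choices, the relaxed optimum would be about 22.0, but machines are indivisible.
grinder: floor space 13 ≤ 16, output 13.
bender + shear: floor space 11 + 2 = 13 ≤ 16, output 9 + 8 = 17.
shear + grinder: floor space 2 + 13 = 15 ≤ 16, output 8 + 13 = 21.
Best is shear and grinder with total output 21.

21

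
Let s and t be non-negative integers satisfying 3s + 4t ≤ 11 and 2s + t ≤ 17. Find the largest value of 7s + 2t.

(s,t)=(3,0): 3·3+4·0=9≤11, 2·3+1·0=6≤17, objective 21.
(s,t)=(2,1): 3·2+4·1=10≤11, 2·2+1·1=5≤17, objective 16.
(s,t)=(2,0): 3·2+4·0=6≤11, 2·2+1·0=4≤17, objective 14.
No feasible integer point exceeds 21.

21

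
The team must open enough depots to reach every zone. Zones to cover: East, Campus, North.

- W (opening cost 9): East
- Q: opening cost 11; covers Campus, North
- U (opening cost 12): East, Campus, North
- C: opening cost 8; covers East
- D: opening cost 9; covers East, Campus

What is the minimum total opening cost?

12

This is an integer covering problem.
U alone covers East, Campus, North — every zone.
Total opening cost: 12.
No cover costs less than 12.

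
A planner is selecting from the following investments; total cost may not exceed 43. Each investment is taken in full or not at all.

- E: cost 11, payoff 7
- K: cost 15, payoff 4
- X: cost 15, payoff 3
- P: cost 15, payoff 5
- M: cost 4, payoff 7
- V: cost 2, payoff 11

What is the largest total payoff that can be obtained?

E + K + M + V: cost 11 + 15 + 4 + 2 = 32 ≤ 43, payoff 7 + 4 + 7 + 11 = 29.
E + P + M + V: cost 11 + 15 + 4 + 2 = 32 ≤ 43, payoff 7 + 5 + 7 + 11 = 30.
Best is E, P, M, and V with total payoff 30.

30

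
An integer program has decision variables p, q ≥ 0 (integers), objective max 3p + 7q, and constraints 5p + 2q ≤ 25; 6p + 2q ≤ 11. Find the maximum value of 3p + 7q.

35

(p,q)=(0,5) is feasible, giving 35.
(p,q)=(0,4) is feasible, giving 28.
The best lattice point is (0,5), giving 35.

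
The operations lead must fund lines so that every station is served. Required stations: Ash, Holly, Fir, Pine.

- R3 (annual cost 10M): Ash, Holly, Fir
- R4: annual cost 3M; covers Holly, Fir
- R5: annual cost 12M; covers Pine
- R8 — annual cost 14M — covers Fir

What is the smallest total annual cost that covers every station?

This is a weighted set-cover instance.
Choose R3 and R5: together they cover Ash, Holly, Fir, Pine — every station.
Total annual cost: 10 + 12 = 22.

22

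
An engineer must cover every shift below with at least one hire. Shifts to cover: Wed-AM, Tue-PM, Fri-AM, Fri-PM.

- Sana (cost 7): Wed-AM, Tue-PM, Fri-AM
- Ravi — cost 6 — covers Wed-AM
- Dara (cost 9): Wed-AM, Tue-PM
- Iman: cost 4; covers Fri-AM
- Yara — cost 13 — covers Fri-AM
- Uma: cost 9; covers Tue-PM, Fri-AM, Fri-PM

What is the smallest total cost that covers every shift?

This is an integer covering problem.
The greedy cost-per-new-shift heuristic would pick Sana and Uma for 16, but a cheaper cover exists.
Choose Ravi and Uma: together they cover Wed-AM, Tue-PM, Fri-AM, Fri-PM — every shift.
Total cost: 6 + 9 = 15.
No cover costs less than 15.

15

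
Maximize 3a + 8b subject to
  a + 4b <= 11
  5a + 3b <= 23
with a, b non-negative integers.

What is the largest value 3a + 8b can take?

(a,b)=(3,2): 1·3+4·2=11≤11, 5·3+3·2=21≤23, objective 25.
(a,b)=(2,2): 1·2+4·2=10≤11, 5·2+3·2=16≤23, objective 22.
(a,b)=(4,1): 1·4+4·1=8≤11, 5·4+3·1=23≤23, objective 20.
The best lattice point is (3,2), giving 25.

25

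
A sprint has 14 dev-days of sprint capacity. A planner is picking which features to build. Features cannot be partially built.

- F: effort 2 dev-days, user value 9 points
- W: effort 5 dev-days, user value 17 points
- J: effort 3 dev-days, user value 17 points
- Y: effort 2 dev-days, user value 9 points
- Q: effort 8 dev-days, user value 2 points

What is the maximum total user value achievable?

52

F + W + J: effort 2 + 5 + 3 = 10 ≤ 14, user value 9 + 17 + 17 = 43.
W + J + Y: effort 5 + 3 + 2 = 10 ≤ 14, user value 17 + 17 + 9 = 43.
F + W + J + Y: effort 2 + 5 + 3 + 2 = 12 ≤ 14, user value 9 + 17 + 17 + 9 = 52.
Best is F, W, J, and Y with total user value 52.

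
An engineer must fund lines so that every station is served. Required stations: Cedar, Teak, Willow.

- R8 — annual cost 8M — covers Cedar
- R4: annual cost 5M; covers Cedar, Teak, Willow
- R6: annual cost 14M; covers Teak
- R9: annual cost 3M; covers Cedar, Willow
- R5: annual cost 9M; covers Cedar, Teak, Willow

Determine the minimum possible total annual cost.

The greedy cost-per-new-station heuristic would pick R9 and R4 for 8, but a cheaper cover exists.
R4 alone covers Cedar, Teak, Willow — every station.
Total annual cost: 5.
No cover costs less than 5.

5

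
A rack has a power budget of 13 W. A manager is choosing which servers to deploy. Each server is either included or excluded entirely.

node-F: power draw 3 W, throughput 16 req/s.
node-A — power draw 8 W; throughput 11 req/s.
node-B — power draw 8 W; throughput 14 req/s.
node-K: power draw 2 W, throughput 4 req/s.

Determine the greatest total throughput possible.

node-F + node-B + node-K: power draw 3 + 8 + 2 = 13 ≤ 13, throughput 16 + 14 + 4 = 34.
node-F + node-B: power draw 3 + 8 = 11 ≤ 13, throughput 16 + 14 = 30.
node-F + node-A + node-K: power draw 3 + 8 + 2 = 13 ≤ 13, throughput 16 + 11 + 4 = 31.
Best is node-F, node-B, and node-K with total throughput 34.

34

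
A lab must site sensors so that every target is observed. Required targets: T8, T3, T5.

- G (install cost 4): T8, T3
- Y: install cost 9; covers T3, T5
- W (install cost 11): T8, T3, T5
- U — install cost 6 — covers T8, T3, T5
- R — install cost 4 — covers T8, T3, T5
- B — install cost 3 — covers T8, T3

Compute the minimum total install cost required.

R alone covers T8, T3, T5 — every target.
Total install cost: 4.
No cover costs less than 4.

4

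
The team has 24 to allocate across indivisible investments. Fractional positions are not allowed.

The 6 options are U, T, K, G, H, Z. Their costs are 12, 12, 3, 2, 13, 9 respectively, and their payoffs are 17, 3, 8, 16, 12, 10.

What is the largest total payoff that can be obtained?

43

This is a 0-1 knapsack instance.
G + H + Z: cost 2 + 13 + 9 = 24 ≤ 24, payoff 16 + 12 + 10 = 38.
U + K + G: cost 12 + 3 + 2 = 17 ≤ 24, payoff 17 + 8 + 16 = 41.
U + G + Z: cost 12 + 2 + 9 = 23 ≤ 24, payoff 17 + 16 + 10 = 43.
Best is U, G, and Z with total payoff 43.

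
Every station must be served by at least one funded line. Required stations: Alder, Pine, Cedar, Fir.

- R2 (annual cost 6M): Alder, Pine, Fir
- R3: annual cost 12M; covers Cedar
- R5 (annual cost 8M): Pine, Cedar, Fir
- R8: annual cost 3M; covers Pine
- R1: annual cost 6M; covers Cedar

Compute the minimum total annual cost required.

12

Choose R2 and R1: together they cover Alder, Pine, Cedar, Fir — every station.
Total annual cost: 6 + 6 = 12.
No cover costs less than 12.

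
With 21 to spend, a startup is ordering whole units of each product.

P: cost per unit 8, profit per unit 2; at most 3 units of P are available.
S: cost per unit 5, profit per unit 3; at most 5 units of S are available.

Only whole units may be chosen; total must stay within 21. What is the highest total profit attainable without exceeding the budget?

12

3×S: cost 15 ≤ 21, profit 3·3 = 9.
4×S: cost 20 ≤ 21, profit 4·3 = 12.
Best is 12.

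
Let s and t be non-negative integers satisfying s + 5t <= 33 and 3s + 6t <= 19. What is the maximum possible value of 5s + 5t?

(s,t)=(6,0): 1·6+5·0=6≤33, 3·6+6·0=18≤19, objective 30.
(s,t)=(5,0): 1·5+5·0=5≤33, 3·5+6·0=15≤19, objective 25.
The best lattice point is (6,0), giving 30.

30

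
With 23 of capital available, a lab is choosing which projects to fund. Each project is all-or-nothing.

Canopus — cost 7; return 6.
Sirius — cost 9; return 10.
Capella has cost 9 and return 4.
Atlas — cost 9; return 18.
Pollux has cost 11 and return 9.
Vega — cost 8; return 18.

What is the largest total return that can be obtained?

36

Allowing fractional choices, the relaxed optimum would be about 42.7, but projects are indivisible.
Sirius + Vega: cost 9 + 8 = 17 ≤ 23, return 10 + 18 = 28.
Atlas + Vega: cost 9 + 8 = 17 ≤ 23, return 18 + 18 = 36.
Best is Atlas and Vega with total return 36.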